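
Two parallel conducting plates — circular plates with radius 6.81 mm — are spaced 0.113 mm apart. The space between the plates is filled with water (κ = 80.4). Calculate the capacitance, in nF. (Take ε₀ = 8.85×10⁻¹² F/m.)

C ≈ 0.917 nF

A = π(6.81 mm)² = 1.46×10⁻⁴ m².
C = κε₀A/d = 80.4 × 8.85×10⁻¹² × 1.46×10⁻⁴ / 1.13×10⁻⁴ = 9.17×10⁻¹⁰ F.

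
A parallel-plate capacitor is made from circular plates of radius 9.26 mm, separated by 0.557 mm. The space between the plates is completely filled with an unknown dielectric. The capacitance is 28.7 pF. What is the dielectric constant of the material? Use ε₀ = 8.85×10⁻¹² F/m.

6.71

A = π(9.26 mm)² = 2.69×10⁻⁴ m².
κ = Cd/(ε₀A) = 2.87×10⁻¹¹ × 5.57×10⁻⁴ / (8.85×10⁻¹² × 2.69×10⁻⁴) = 6.71.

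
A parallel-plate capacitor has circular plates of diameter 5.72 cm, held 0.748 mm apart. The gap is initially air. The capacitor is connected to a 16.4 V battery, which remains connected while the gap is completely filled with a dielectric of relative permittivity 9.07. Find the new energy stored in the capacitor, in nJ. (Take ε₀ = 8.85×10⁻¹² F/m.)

A = π(5.72/2 cm)² = 2.57×10⁻³ m².
Initially C₁ = ε₀A/d = 8.85×10⁻¹² × 2.57×10⁻³ / 7.48×10⁻⁴ = 3.04×10⁻¹¹ F.
U₁ = 4.09×10⁻⁹ J.
Battery connected ⇒ V is held fixed. C₂ = 9.07 C₁ and U = ½CV², so U₂/U₁ = C₂/C₁ = 9.07.
U₂ = 9.07 × 4.09×10⁻⁹ = 3.71×10⁻⁸ J.

U ≈ 37.1 nJ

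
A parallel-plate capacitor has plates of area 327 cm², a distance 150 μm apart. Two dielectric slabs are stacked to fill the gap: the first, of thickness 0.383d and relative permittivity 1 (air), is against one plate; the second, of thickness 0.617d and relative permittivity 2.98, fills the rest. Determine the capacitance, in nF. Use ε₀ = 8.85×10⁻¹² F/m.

A = 327 cm² = 3.27×10⁻² m².
Stacked slabs ⇒ two capacitors in series, each with the full plate area.
C₁ = κ₁ε₀A/d₁ = 1.00 × 8.85×10⁻¹² × 3.27×10⁻² / 5.74×10⁻⁵ = 5.04×10⁻⁹ F.
C₂ = κ₂ε₀A/d₂ = 2.98 × 8.85×10⁻¹² × 3.27×10⁻² / 9.25×10⁻⁵ = 9.32×10⁻⁹ F.
C = (1/C₁ + 1/C₂)⁻¹ = 3.27×10⁻⁹ F.

C ≈ 3.27 nF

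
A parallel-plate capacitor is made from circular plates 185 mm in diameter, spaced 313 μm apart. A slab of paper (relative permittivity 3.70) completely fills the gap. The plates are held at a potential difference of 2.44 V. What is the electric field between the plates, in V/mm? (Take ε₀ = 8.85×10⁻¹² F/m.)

E ≈ 7.80 V/mm

E = V/d = 2.44 / 3.13×10⁻⁴ = 7.80×10³ V/m.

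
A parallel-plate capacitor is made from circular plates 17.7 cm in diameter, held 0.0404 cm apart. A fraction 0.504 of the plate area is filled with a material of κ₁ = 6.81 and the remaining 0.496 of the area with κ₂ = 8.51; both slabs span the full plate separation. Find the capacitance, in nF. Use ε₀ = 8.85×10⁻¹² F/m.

C ≈ 4.13 nF

A = π(17.7/2 cm)² = 2.46×10⁻² m².
Side-by-side slabs ⇒ two capacitors in parallel, each spanning the full gap.
C₁ = κ₁ε₀A₁/d = 6.81 × 8.85×10⁻¹² × 1.24×10⁻² / 4.04×10⁻⁴ = 1.85×10⁻⁹ F.
C₂ = κ₂ε₀A₂/d = 8.51 × 8.85×10⁻¹² × 1.22×10⁻² / 4.04×10⁻⁴ = 2.28×10⁻⁹ F.
C = C₁ + C₂ = 4.13×10⁻⁹ F.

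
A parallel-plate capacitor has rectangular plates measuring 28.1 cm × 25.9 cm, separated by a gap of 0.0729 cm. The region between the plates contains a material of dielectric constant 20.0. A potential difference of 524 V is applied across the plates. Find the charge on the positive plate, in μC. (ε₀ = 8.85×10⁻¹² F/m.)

A = 28.1 × 25.9 cm² = 7.28×10⁻² m².
C = κε₀A/d = 20.0 × 8.85×10⁻¹² × 7.28×10⁻² / 7.29×10⁻⁴ = 1.77×10⁻⁸ F.
Q = CV = 1.77×10⁻⁸ × 524 = 9.26×10⁻⁶ C.

Q ≈ 9.26 μC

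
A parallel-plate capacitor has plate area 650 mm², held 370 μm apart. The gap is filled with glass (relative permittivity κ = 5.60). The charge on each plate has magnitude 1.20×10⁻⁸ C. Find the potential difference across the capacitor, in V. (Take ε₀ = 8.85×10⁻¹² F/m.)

138 V

A = 650 mm² = 6.50×10⁻⁴ m².
C = κε₀A/d = 5.60 × 8.85×10⁻¹² × 6.50×10⁻⁴ / 3.70×10⁻⁴ = 8.71×10⁻¹¹ F.
V = Q/C = 1.20×10⁻⁸ / 8.71×10⁻¹¹ = 1.38×10² V.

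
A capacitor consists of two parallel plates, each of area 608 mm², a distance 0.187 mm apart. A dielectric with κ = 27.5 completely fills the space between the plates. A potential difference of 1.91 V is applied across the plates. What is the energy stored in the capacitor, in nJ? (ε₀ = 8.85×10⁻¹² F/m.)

U ≈ 1.44 nJ

A = 608 mm² = 6.08×10⁻⁴ m².
C = κε₀A/d = 27.5 × 8.85×10⁻¹² × 6.08×10⁻⁴ / 1.87×10⁻⁴ = 7.91×10⁻¹⁰ F.
U = ½CV² = ½ × 7.91×10⁻¹⁰ × (1.91)² = 1.44×10⁻⁹ J.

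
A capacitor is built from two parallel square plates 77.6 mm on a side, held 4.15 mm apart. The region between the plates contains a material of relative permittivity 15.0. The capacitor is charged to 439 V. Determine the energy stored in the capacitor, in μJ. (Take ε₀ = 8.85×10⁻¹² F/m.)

18.6 μJ

A = (77.6 mm)² = 6.02×10⁻³ m².
C = κε₀A/d = 15.0 × 8.85×10⁻¹² × 6.02×10⁻³ / 4.15×10⁻³ = 1.93×10⁻¹⁰ F.
U = ½CV² = ½ × 1.93×10⁻¹⁰ × (439)² = 1.86×10⁻⁵ J.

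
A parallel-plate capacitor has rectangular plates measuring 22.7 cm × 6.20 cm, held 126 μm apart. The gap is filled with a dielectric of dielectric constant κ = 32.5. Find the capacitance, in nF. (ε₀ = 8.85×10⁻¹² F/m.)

A = 22.7 × 6.20 cm² = 1.41×10⁻² m².
C = κε₀A/d = 32.5 × 8.85×10⁻¹² × 1.41×10⁻² / 1.26×10⁻⁴ = 3.21×10⁻⁸ F.

32.1 nF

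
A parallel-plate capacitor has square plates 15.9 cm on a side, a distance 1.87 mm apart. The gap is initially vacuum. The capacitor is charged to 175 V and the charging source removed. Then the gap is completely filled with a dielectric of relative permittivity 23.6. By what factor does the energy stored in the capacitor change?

U₂/U₁ ≈ 0.0424

Isolated ⇒ Q is held fixed.
C₂ = 23.6 C₁ and U = Q²/(2C), so U₂/U₁ = C₁/C₂ = 0.0424.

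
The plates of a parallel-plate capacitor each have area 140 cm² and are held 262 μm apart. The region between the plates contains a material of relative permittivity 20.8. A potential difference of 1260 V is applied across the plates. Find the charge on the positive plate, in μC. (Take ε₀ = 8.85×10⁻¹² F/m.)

A = 140 cm² = 1.40×10⁻² m².
C = κε₀A/d = 20.8 × 8.85×10⁻¹² × 1.40×10⁻² / 2.62×10⁻⁴ = 9.84×10⁻⁹ F.
Q = CV = 9.84×10⁻⁹ × 1260 = 1.24×10⁻⁵ C.

Q ≈ 12.4 μC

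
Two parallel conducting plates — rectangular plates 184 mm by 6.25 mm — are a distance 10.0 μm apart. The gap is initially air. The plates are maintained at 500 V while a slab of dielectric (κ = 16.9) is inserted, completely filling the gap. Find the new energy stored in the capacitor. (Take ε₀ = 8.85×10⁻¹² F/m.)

2.15 mJ

A = 184 × 6.25 mm² = 1.15×10⁻³ m².
Initially C₁ = ε₀A/d = 8.85×10⁻¹² × 1.15×10⁻³ / 1.00×10⁻⁵ = 1.02×10⁻⁹ F.
U₁ = 1.27×10⁻⁴ J.
Battery connected ⇒ V is held fixed. C₂ = 16.9 C₁ and U = ½CV², so U₂/U₁ = C₂/C₁ = 16.9.
U₂ = 16.9 × 1.27×10⁻⁴ = 2.15×10⁻³ J.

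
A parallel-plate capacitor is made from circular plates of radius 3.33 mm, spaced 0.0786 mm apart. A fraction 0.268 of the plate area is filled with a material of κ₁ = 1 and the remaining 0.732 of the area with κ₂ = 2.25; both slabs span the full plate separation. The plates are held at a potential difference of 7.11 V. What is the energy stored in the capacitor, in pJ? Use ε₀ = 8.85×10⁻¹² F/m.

A = π(3.33 mm)² = 3.48×10⁻⁵ m².
Side-by-side slabs ⇒ two capacitors in parallel, each spanning the full gap.
C₁ = κ₁ε₀A₁/d = 1.00 × 8.85×10⁻¹² × 9.34×10⁻⁶ / 7.86×10⁻⁵ = 1.05×10⁻¹² F.
C₂ = κ₂ε₀A₂/d = 2.25 × 8.85×10⁻¹² × 2.55×10⁻⁵ / 7.86×10⁻⁵ = 6.46×10⁻¹² F.
C = C₁ + C₂ = 7.51×10⁻¹² F.
U = ½CV² = ½ × 7.51×10⁻¹² × (7.11)² = 1.90×10⁻¹⁰ J.

U ≈ 190 pJ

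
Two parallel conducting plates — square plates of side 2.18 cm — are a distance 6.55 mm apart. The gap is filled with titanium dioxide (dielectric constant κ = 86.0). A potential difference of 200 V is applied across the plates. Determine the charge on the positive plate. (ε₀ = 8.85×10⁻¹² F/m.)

A = (2.18 cm)² = 4.75×10⁻⁴ m².
C = κε₀A/d = 86.0 × 8.85×10⁻¹² × 4.75×10⁻⁴ / 6.55×10⁻³ = 5.52×10⁻¹¹ F.
Q = CV = 5.52×10⁻¹¹ × 200 = 1.10×10⁻⁸ C.

11.0 nC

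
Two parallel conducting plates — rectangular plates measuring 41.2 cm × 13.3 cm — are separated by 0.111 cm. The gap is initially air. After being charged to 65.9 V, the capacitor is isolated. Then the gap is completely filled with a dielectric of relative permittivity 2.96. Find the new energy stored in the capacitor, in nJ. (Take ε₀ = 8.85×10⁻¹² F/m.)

U ≈ 320 nJ

A = 41.2 × 13.3 cm² = 5.48×10⁻² m².
Initially C₁ = ε₀A/d = 8.85×10⁻¹² × 5.48×10⁻² / 1.11×10⁻³ = 4.37×10⁻¹⁰ F.
U₁ = 9.49×10⁻⁷ J.
Isolated ⇒ Q is held fixed. C₂ = 2.96 C₁ and U = Q²/(2C), so U₂/U₁ = C₁/C₂ = 0.338.
U₂ = 0.338 × 9.49×10⁻⁷ = 3.20×10⁻⁷ J.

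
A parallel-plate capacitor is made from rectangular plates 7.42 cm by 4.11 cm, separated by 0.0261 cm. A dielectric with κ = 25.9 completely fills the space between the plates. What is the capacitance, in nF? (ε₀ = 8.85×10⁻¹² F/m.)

2.68 nF

A = 7.42 × 4.11 cm² = 3.05×10⁻³ m².
C = κε₀A/d = 25.9 × 8.85×10⁻¹² × 3.05×10⁻³ / 2.61×10⁻⁴ = 2.68×10⁻⁹ F.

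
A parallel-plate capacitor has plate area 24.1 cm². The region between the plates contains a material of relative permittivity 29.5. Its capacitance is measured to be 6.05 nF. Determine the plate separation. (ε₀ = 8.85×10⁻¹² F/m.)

A = 24.1 cm² = 2.41×10⁻³ m².
d = κε₀A/C = 29.5 × 8.85×10⁻¹² × 2.41×10⁻³ / 6.05×10⁻⁹ = 1.04×10⁻⁴ m.

d ≈ 104 μm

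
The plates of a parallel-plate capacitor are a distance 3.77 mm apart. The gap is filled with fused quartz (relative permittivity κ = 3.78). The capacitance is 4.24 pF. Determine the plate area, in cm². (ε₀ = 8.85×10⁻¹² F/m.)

A = Cd/(κε₀) = 4.24×10⁻¹² × 3.77×10⁻³ / (3.78 × 8.85×10⁻¹²) = 4.78×10⁻⁴ m².

A ≈ 4.78 cm²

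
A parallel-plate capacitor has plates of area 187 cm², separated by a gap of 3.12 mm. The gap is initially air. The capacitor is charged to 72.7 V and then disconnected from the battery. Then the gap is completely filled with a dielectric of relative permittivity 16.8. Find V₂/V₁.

V₂/V₁ ≈ 0.0595

Isolated ⇒ Q is held fixed.
C₂ = 16.8 C₁ and V = Q/C, so V₂/V₁ = C₁/C₂ = 0.0595.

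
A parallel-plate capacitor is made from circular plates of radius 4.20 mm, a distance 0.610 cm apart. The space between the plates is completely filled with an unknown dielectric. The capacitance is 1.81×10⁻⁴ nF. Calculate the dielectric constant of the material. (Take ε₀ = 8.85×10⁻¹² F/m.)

A = π(4.20 mm)² = 5.54×10⁻⁵ m².
κ = Cd/(ε₀A) = 1.81×10⁻¹³ × 6.10×10⁻³ / (8.85×10⁻¹² × 5.54×10⁻⁵) = 2.25.

2.25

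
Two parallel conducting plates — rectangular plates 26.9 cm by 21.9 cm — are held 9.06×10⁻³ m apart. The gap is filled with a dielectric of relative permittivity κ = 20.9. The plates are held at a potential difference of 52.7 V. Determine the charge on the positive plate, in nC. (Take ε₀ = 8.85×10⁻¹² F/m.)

A = 26.9 × 21.9 cm² = 5.89×10⁻² m².
C = κε₀A/d = 20.9 × 8.85×10⁻¹² × 5.89×10⁻² / 9.06×10⁻³ = 1.20×10⁻⁹ F.
Q = CV = 1.20×10⁻⁹ × 52.7 = 6.34×10⁻⁸ C.

63.4 nC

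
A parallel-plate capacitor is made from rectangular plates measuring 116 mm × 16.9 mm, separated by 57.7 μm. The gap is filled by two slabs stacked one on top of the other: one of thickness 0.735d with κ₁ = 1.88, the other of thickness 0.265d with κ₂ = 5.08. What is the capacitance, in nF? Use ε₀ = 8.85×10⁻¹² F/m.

0.679 nF

A = 116 × 16.9 mm² = 1.96×10⁻³ m².
Stacked slabs ⇒ two capacitors in series, each with the full plate area.
C₁ = κ₁ε₀A/d₁ = 1.88 × 8.85×10⁻¹² × 1.96×10⁻³ / 4.24×10⁻⁵ = 7.69×10⁻¹⁰ F.
C₂ = κ₂ε₀A/d₂ = 5.08 × 8.85×10⁻¹² × 1.96×10⁻³ / 1.53×10⁻⁵ = 5.76×10⁻⁹ F.
C = (1/C₁ + 1/C₂)⁻¹ = 6.79×10⁻¹⁰ F.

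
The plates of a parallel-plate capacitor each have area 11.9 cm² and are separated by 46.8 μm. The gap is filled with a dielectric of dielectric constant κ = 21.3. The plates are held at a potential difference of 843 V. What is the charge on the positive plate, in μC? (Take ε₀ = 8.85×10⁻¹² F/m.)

Q ≈ 4.04 μC

A = 11.9 cm² = 1.19×10⁻³ m².
C = κε₀A/d = 21.3 × 8.85×10⁻¹² × 1.19×10⁻³ / 4.68×10⁻⁵ = 4.79×10⁻⁹ F.
Q = CV = 4.79×10⁻⁹ × 843 = 4.04×10⁻⁶ C.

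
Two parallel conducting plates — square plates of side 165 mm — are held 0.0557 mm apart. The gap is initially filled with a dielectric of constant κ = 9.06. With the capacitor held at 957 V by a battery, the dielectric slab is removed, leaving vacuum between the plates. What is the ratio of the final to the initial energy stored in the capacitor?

U₂/U₁ ≈ 0.110

Battery connected ⇒ V is held fixed.
C₂ = 0.110 C₁ and U = ½CV², so U₂/U₁ = C₂/C₁ = 0.110.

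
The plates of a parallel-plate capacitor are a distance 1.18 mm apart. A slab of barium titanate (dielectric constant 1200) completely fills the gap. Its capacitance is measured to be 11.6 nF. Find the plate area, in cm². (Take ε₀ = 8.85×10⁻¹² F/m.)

A = Cd/(κε₀) = 1.16×10⁻⁸ × 1.18×10⁻³ / (1200 × 8.85×10⁻¹²) = 1.29×10⁻³ m².

12.9 cm²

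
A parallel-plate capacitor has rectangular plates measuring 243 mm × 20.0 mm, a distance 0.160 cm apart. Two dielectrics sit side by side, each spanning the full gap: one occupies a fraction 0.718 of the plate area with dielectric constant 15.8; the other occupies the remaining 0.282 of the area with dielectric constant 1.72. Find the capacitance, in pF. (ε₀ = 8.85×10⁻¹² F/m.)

A = 243 × 20.0 mm² = 4.86×10⁻³ m².
Side-by-side slabs ⇒ two capacitors in parallel, each spanning the full gap.
C₁ = κ₁ε₀A₁/d = 15.8 × 8.85×10⁻¹² × 3.49×10⁻³ / 1.60×10⁻³ = 3.05×10⁻¹⁰ F.
C₂ = κ₂ε₀A₂/d = 1.72 × 8.85×10⁻¹² × 1.37×10⁻³ / 1.60×10⁻³ = 1.30×10⁻¹¹ F.
C = C₁ + C₂ = 3.18×10⁻¹⁰ F.

C ≈ 318 pF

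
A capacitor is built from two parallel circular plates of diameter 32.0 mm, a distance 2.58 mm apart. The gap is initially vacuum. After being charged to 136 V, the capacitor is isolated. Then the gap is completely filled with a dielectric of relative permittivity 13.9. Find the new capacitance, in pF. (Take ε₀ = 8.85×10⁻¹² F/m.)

C ≈ 38.3 pF

A = π(32.0/2 mm)² = 8.04×10⁻⁴ m².
Initially C₁ = ε₀A/d = 8.85×10⁻¹² × 8.04×10⁻⁴ / 2.58×10⁻³ = 2.76×10⁻¹² F.
C = κε₀A/d scales with κ, so C₂/C₁ = κ = 13.9.
C₂ = 13.9 × 2.76×10⁻¹² = 3.83×10⁻¹¹ F.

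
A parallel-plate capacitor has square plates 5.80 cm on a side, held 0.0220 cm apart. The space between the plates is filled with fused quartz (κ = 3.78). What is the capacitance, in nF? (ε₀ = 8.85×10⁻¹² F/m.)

A = (5.80 cm)² = 3.36×10⁻³ m².
C = κε₀A/d = 3.78 × 8.85×10⁻¹² × 3.36×10⁻³ / 2.20×10⁻⁴ = 5.12×10⁻¹⁰ F.

0.512 nF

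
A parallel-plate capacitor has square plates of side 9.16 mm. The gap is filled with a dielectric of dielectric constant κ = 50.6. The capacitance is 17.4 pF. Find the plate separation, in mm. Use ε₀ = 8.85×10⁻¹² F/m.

d ≈ 2.16 mm

A = (9.16 mm)² = 8.39×10⁻⁵ m².
d = κε₀A/C = 50.6 × 8.85×10⁻¹² × 8.39×10⁻⁵ / 1.74×10⁻¹¹ = 2.16×10⁻³ m.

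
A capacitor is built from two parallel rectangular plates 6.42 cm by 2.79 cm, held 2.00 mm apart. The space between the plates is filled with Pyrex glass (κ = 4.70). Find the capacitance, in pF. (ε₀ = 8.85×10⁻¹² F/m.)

A = 6.42 × 2.79 cm² = 1.79×10⁻³ m².
C = κε₀A/d = 4.70 × 8.85×10⁻¹² × 1.79×10⁻³ / 2.00×10⁻³ = 3.73×10⁻¹¹ F.

C ≈ 37.3 pF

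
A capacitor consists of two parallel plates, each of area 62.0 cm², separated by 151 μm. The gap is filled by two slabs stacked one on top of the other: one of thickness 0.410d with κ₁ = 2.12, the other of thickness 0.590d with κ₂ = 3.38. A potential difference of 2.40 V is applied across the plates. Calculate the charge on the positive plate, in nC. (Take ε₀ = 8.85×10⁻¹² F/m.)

A = 62.0 cm² = 6.20×10⁻³ m².
Stacked slabs ⇒ two capacitors in series, each with the full plate area.
C₁ = κ₁ε₀A/d₁ = 2.12 × 8.85×10⁻¹² × 6.20×10⁻³ / 6.19×10⁻⁵ = 1.88×10⁻⁹ F.
C₂ = κ₂ε₀A/d₂ = 3.38 × 8.85×10⁻¹² × 6.20×10⁻³ / 8.91×10⁻⁵ = 2.08×10⁻⁹ F.
C = (1/C₁ + 1/C₂)⁻¹ = 9.88×10⁻¹⁰ F.
Q = CV = 9.88×10⁻¹⁰ × 2.40 = 2.37×10⁻⁹ C.

Q ≈ 2.37 nC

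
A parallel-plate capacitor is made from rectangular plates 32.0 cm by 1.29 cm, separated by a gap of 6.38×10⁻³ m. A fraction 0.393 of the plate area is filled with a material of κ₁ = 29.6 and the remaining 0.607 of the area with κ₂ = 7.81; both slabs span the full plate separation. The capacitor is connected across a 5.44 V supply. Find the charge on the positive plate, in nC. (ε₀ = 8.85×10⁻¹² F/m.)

A = 32.0 × 1.29 cm² = 4.13×10⁻³ m².
Side-by-side slabs ⇒ two capacitors in parallel, each spanning the full gap.
C₁ = κ₁ε₀A₁/d = 29.6 × 8.85×10⁻¹² × 1.62×10⁻³ / 6.38×10⁻³ = 6.66×10⁻¹¹ F.
C₂ = κ₂ε₀A₂/d = 7.81 × 8.85×10⁻¹² × 2.51×10⁻³ / 6.38×10⁻³ = 2.71×10⁻¹¹ F.
C = C₁ + C₂ = 9.38×10⁻¹¹ F.
Q = CV = 9.38×10⁻¹¹ × 5.44 = 5.10×10⁻¹⁰ C.

Q ≈ 0.510 nC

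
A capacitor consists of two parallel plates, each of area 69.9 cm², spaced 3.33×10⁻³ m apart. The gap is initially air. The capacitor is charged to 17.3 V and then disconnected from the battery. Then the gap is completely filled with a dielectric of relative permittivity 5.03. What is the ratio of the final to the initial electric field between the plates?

Isolated ⇒ Q is held fixed.
V₂ = Q/C₂ = V₁/5.03; E = V/d, so E₂/E₁ = (V₂/V₁)(d₁/d₂) = 0.199.

E₂/E₁ ≈ 0.199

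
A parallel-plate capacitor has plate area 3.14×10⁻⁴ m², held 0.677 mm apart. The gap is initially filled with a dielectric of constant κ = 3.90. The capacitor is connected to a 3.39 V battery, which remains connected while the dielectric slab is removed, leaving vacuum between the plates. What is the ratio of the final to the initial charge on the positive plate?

Battery connected ⇒ V is held fixed.
C₂ = 0.256 C₁ and Q = CV, so Q₂/Q₁ = C₂/C₁ = 0.256.

0.256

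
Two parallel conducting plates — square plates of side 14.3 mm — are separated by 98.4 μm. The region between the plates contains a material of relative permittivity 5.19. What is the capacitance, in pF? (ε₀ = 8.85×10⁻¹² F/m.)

C ≈ 95.5 pF

A = (14.3 mm)² = 2.04×10⁻⁴ m².
C = κε₀A/d = 5.19 × 8.85×10⁻¹² × 2.04×10⁻⁴ / 9.84×10⁻⁵ = 9.55×10⁻¹¹ F.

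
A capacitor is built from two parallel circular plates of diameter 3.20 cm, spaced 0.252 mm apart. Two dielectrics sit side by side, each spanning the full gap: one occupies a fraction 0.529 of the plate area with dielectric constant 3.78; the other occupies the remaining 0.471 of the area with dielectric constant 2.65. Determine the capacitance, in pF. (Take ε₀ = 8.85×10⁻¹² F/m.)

C ≈ 91.7 pF

A = π(3.20/2 cm)² = 8.04×10⁻⁴ m².
Side-by-side slabs ⇒ two capacitors in parallel, each spanning the full gap.
C₁ = κ₁ε₀A₁/d = 3.78 × 8.85×10⁻¹² × 4.25×10⁻⁴ / 2.52×10⁻⁴ = 5.65×10⁻¹¹ F.
C₂ = κ₂ε₀A₂/d = 2.65 × 8.85×10⁻¹² × 3.79×10⁻⁴ / 2.52×10⁻⁴ = 3.53×10⁻¹¹ F.
C = C₁ + C₂ = 9.17×10⁻¹¹ F.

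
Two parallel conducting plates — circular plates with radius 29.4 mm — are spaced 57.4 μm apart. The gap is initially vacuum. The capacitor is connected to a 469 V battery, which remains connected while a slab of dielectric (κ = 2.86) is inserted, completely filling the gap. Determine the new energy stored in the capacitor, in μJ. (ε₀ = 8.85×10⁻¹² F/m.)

U ≈ 132 μJ

A = π(29.4 mm)² = 2.72×10⁻³ m².
Initially C₁ = ε₀A/d = 8.85×10⁻¹² × 2.72×10⁻³ / 5.74×10⁻⁵ = 4.19×10⁻¹⁰ F.
U₁ = 4.60×10⁻⁵ J.
Battery connected ⇒ V is held fixed. C₂ = 2.86 C₁ and U = ½CV², so U₂/U₁ = C₂/C₁ = 2.86.
U₂ = 2.86 × 4.60×10⁻⁵ = 1.32×10⁻⁴ J.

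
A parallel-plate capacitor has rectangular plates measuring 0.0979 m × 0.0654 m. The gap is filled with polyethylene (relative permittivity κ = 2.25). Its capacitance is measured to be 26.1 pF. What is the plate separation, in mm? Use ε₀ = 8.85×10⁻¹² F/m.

A = 0.0979 × 0.0654 m² = 6.40×10⁻³ m².
d = κε₀A/C = 2.25 × 8.85×10⁻¹² × 6.40×10⁻³ / 2.61×10⁻¹¹ = 4.88×10⁻³ m.

d ≈ 4.88 mm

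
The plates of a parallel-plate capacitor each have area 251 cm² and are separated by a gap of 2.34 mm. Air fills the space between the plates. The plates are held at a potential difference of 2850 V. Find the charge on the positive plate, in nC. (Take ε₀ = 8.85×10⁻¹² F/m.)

Q ≈ 271 nC

A = 251 cm² = 2.51×10⁻² m².
C = ε₀A/d = 8.85×10⁻¹² × 2.51×10⁻² / 2.34×10⁻³ = 9.49×10⁻¹¹ F.
Q = CV = 9.49×10⁻¹¹ × 2850 = 2.71×10⁻⁷ C.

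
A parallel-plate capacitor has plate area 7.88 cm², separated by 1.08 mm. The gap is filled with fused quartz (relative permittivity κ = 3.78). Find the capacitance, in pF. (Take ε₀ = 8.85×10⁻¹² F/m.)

A = 7.88 cm² = 7.88×10⁻⁴ m².
C = κε₀A/d = 3.78 × 8.85×10⁻¹² × 7.88×10⁻⁴ / 1.08×10⁻³ = 2.44×10⁻¹¹ F.

C ≈ 24.4 pF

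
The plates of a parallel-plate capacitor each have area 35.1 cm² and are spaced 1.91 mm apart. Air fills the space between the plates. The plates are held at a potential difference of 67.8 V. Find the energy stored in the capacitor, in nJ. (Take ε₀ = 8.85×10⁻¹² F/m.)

U ≈ 37.4 nJ

A = 35.1 cm² = 3.51×10⁻³ m².
C = ε₀A/d = 8.85×10⁻¹² × 3.51×10⁻³ / 1.91×10⁻³ = 1.63×10⁻¹¹ F.
U = ½CV² = ½ × 1.63×10⁻¹¹ × (67.8)² = 3.74×10⁻⁸ J.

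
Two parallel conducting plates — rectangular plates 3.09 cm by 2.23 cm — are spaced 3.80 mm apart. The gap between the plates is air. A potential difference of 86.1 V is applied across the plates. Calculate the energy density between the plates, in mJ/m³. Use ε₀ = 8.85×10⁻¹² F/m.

E = V/d = 86.1 / 3.80×10⁻³ = 2.27×10⁴ V/m.
u = ½ε₀E² = ½ × 8.85×10⁻¹² × (2.27×10⁴)² = 2.27×10⁻³ J/m³.

u ≈ 2.27 mJ/m³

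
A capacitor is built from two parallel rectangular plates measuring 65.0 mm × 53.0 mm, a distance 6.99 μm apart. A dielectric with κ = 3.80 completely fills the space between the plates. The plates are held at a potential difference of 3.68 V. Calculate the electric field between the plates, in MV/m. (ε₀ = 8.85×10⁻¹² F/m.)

0.526 MV/m

E = V/d = 3.68 / 6.99×10⁻⁶ = 5.26×10⁵ V/m.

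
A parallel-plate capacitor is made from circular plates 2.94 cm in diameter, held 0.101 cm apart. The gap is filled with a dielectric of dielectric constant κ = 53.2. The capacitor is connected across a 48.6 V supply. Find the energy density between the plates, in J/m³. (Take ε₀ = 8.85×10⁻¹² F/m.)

0.545 J/m³

E = V/d = 48.6 / 1.01×10⁻³ = 4.81×10⁴ V/m.
u = ½κε₀E² = ½ × 53.2 × 8.85×10⁻¹² × (4.81×10⁴)² = 0.545 J/m³.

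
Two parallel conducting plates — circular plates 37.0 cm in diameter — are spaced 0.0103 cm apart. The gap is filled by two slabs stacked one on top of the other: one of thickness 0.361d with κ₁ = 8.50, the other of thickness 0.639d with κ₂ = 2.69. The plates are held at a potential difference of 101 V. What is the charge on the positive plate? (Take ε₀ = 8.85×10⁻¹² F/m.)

Q ≈ 3.33 μC

A = π(37.0/2 cm)² = 0.108 m².
Stacked slabs ⇒ two capacitors in series, each with the full plate area.
C₁ = κ₁ε₀A/d₁ = 8.50 × 8.85×10⁻¹² × 0.108 / 3.72×10⁻⁵ = 2.18×10⁻⁷ F.
C₂ = κ₂ε₀A/d₂ = 2.69 × 8.85×10⁻¹² × 0.108 / 6.58×10⁻⁵ = 3.89×10⁻⁸ F.
C = (1/C₁ + 1/C₂)⁻¹ = 3.30×10⁻⁸ F.
Q = CV = 3.30×10⁻⁸ × 101 = 3.33×10⁻⁶ C.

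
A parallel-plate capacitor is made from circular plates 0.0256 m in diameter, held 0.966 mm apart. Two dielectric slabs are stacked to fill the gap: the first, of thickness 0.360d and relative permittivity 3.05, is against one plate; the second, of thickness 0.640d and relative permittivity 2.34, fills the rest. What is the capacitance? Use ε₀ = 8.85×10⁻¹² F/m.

A = π(0.0256/2 m)² = 5.15×10⁻⁴ m².
Stacked slabs ⇒ two capacitors in series, each with the full plate area.
C₁ = κ₁ε₀A/d₁ = 3.05 × 8.85×10⁻¹² × 5.15×10⁻⁴ / 3.48×10⁻⁴ = 4.00×10⁻¹¹ F.
C₂ = κ₂ε₀A/d₂ = 2.34 × 8.85×10⁻¹² × 5.15×10⁻⁴ / 6.18×10⁻⁴ = 1.72×10⁻¹¹ F.
C = (1/C₁ + 1/C₂)⁻¹ = 1.20×10⁻¹¹ F.

C ≈ 12.0 pF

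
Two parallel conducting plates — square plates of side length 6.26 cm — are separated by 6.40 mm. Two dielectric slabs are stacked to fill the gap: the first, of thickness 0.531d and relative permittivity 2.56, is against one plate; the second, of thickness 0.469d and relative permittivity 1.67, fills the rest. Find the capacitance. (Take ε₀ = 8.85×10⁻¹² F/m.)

11.1 pF

A = (6.26 cm)² = 3.92×10⁻³ m².
Stacked slabs ⇒ two capacitors in series, each with the full plate area.
C₁ = κ₁ε₀A/d₁ = 2.56 × 8.85×10⁻¹² × 3.92×10⁻³ / 3.40×10⁻³ = 2.61×10⁻¹¹ F.
C₂ = κ₂ε₀A/d₂ = 1.67 × 8.85×10⁻¹² × 3.92×10⁻³ / 3.00×10⁻³ = 1.93×10⁻¹¹ F.
C = (1/C₁ + 1/C₂)⁻¹ = 1.11×10⁻¹¹ F.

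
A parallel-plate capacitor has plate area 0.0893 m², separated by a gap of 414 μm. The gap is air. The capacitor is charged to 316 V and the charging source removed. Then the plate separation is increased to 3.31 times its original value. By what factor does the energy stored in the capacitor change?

3.31

Isolated ⇒ Q is held fixed.
C₂ = 0.302 C₁ and U = Q²/(2C), so U₂/U₁ = C₁/C₂ = 3.31.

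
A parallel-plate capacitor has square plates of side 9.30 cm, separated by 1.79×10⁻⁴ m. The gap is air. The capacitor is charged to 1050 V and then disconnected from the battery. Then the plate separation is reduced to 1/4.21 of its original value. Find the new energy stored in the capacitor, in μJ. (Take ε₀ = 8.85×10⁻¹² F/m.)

A = (9.30 cm)² = 8.65×10⁻³ m².
Initially C₁ = ε₀A/d = 8.85×10⁻¹² × 8.65×10⁻³ / 1.79×10⁻⁴ = 4.28×10⁻¹⁰ F.
U₁ = 2.36×10⁻⁴ J.
Isolated ⇒ Q is held fixed. C₂ = 4.21 C₁ and U = Q²/(2C), so U₂/U₁ = C₁/C₂ = 0.238.
U₂ = 0.238 × 2.36×10⁻⁴ = 5.60×10⁻⁵ J.

U ≈ 56.0 μJ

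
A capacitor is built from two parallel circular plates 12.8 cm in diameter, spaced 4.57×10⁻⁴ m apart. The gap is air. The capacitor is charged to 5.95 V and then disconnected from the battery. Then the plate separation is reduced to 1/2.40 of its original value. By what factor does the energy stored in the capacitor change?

Isolated ⇒ Q is held fixed.
C₂ = 2.40 C₁ and U = Q²/(2C), so U₂/U₁ = C₁/C₂ = 0.417.

U₂/U₁ ≈ 0.417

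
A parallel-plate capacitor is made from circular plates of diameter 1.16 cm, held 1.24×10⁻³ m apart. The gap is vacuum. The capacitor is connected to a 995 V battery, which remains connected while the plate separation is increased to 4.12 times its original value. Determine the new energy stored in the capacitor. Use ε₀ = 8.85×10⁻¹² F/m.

U ≈ 90.6 nJ

A = π(1.16/2 cm)² = 1.06×10⁻⁴ m².
Initially C₁ = ε₀A/d = 8.85×10⁻¹² × 1.06×10⁻⁴ / 1.24×10⁻³ = 7.54×10⁻¹³ F.
U₁ = 3.73×10⁻⁷ J.
Battery connected ⇒ V is held fixed. C₂ = 0.243 C₁ and U = ½CV², so U₂/U₁ = C₂/C₁ = 0.243.
U₂ = 0.243 × 3.73×10⁻⁷ = 9.06×10⁻⁸ J.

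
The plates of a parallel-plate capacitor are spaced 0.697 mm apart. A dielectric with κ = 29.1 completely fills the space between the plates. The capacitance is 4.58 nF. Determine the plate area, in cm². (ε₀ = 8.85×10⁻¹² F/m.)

124 cm²

A = Cd/(κε₀) = 4.58×10⁻⁹ × 6.97×10⁻⁴ / (29.1 × 8.85×10⁻¹²) = 1.24×10⁻² m².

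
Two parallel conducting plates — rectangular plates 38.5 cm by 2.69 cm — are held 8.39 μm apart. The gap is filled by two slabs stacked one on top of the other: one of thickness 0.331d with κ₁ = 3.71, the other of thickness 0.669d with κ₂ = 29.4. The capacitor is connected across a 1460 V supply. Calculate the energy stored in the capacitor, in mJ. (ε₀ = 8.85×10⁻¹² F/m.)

A = 38.5 × 2.69 cm² = 1.04×10⁻² m².
Stacked slabs ⇒ two capacitors in series, each with the full plate area.
C₁ = κ₁ε₀A/d₁ = 3.71 × 8.85×10⁻¹² × 1.04×10⁻² / 2.78×10⁻⁶ = 1.22×10⁻⁷ F.
C₂ = κ₂ε₀A/d₂ = 29.4 × 8.85×10⁻¹² × 1.04×10⁻² / 5.61×10⁻⁶ = 4.80×10⁻⁷ F.
C = (1/C₁ + 1/C₂)⁻¹ = 9.76×10⁻⁸ F.
U = ½CV² = ½ × 9.76×10⁻⁸ × (1460)² = 0.104 J.

104 mJ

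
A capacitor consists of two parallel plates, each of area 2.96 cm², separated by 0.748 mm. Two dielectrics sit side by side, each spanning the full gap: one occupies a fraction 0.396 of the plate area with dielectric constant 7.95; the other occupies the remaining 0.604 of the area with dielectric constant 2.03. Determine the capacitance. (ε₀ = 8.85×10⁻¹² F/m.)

15.3 pF

A = 2.96 cm² = 2.96×10⁻⁴ m².
Side-by-side slabs ⇒ two capacitors in parallel, each spanning the full gap.
C₁ = κ₁ε₀A₁/d = 7.95 × 8.85×10⁻¹² × 1.17×10⁻⁴ / 7.48×10⁻⁴ = 1.10×10⁻¹¹ F.
C₂ = κ₂ε₀A₂/d = 2.03 × 8.85×10⁻¹² × 1.79×10⁻⁴ / 7.48×10⁻⁴ = 4.29×10⁻¹² F.
C = C₁ + C₂ = 1.53×10⁻¹¹ F.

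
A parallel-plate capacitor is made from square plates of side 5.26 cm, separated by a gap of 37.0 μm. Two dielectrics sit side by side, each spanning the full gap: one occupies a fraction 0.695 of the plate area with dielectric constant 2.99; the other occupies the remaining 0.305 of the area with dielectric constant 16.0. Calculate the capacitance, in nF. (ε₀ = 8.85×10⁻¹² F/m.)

A = (5.26 cm)² = 2.77×10⁻³ m².
Side-by-side slabs ⇒ two capacitors in parallel, each spanning the full gap.
C₁ = κ₁ε₀A₁/d = 2.99 × 8.85×10⁻¹² × 1.92×10⁻³ / 3.70×10⁻⁵ = 1.38×10⁻⁹ F.
C₂ = κ₂ε₀A₂/d = 16.0 × 8.85×10⁻¹² × 8.44×10⁻⁴ / 3.70×10⁻⁵ = 3.23×10⁻⁹ F.
C = C₁ + C₂ = 4.60×10⁻⁹ F.

C ≈ 4.60 nF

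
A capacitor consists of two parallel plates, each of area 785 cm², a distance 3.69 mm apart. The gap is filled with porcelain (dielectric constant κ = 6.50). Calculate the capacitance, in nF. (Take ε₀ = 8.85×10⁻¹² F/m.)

1.22 nF

A = 785 cm² = 7.85×10⁻² m².
C = κε₀A/d = 6.50 × 8.85×10⁻¹² × 7.85×10⁻² / 3.69×10⁻³ = 1.22×10⁻⁹ F.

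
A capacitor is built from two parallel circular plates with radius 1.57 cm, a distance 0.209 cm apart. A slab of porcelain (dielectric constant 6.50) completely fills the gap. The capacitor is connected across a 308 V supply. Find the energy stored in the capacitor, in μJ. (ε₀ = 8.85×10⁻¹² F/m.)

U ≈ 1.01 μJ

A = π(1.57 cm)² = 7.74×10⁻⁴ m².
C = κε₀A/d = 6.50 × 8.85×10⁻¹² × 7.74×10⁻⁴ / 2.09×10⁻³ = 2.13×10⁻¹¹ F.
U = ½CV² = ½ × 2.13×10⁻¹¹ × (308)² = 1.01×10⁻⁶ J.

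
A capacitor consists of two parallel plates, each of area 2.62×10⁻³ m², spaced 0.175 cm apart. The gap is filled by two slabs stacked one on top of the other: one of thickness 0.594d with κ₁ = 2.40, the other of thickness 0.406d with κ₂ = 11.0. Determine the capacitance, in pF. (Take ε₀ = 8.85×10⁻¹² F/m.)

C ≈ 46.6 pF

Stacked slabs ⇒ two capacitors in series, each with the full plate area.
C₁ = κ₁ε₀A/d₁ = 2.40 × 8.85×10⁻¹² × 2.62×10⁻³ / 1.04×10⁻³ = 5.35×10⁻¹¹ F.
C₂ = κ₂ε₀A/d₂ = 11.0 × 8.85×10⁻¹² × 2.62×10⁻³ / 7.10×10⁻⁴ = 3.59×10⁻¹⁰ F.
C = (1/C₁ + 1/C₂)⁻¹ = 4.66×10⁻¹¹ F.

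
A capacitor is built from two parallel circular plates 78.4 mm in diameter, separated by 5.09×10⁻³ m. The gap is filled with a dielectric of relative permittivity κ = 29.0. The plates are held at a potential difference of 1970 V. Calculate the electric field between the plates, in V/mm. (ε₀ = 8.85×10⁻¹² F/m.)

E ≈ 387 V/mm

E = V/d = 1970 / 5.09×10⁻³ = 3.87×10⁵ V/m.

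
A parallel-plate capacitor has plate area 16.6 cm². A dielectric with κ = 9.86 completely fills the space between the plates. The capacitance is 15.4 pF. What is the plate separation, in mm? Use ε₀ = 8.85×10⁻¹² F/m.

9.41 mm

A = 16.6 cm² = 1.66×10⁻³ m².
d = κε₀A/C = 9.86 × 8.85×10⁻¹² × 1.66×10⁻³ / 1.54×10⁻¹¹ = 9.41×10⁻³ m.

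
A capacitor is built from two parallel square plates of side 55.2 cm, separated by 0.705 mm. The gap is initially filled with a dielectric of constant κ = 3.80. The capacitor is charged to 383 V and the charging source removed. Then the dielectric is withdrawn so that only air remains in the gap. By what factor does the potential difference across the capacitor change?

Isolated ⇒ Q is held fixed.
C₂ = 0.263 C₁ and V = Q/C, so V₂/V₁ = C₁/C₂ = 3.80.

V₂/V₁ ≈ 3.80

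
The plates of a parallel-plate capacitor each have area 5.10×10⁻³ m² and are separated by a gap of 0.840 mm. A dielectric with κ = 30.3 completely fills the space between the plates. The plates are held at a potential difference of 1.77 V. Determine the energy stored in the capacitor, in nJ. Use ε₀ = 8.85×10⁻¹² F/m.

U ≈ 2.55 nJ

C = κε₀A/d = 30.3 × 8.85×10⁻¹² × 5.10×10⁻³ / 8.40×10⁻⁴ = 1.63×10⁻⁹ F.
U = ½CV² = ½ × 1.63×10⁻⁹ × (1.77)² = 2.55×10⁻⁹ J.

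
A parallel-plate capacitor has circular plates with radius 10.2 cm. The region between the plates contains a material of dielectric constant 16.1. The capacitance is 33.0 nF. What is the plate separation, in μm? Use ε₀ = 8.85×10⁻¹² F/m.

141 μm

A = π(10.2 cm)² = 3.27×10⁻² m².
d = κε₀A/C = 16.1 × 8.85×10⁻¹² × 3.27×10⁻² / 3.30×10⁻⁸ = 1.41×10⁻⁴ m.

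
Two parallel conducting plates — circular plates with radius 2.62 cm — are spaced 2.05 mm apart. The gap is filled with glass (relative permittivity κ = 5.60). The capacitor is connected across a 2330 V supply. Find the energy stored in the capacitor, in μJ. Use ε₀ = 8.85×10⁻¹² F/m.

A = π(2.62 cm)² = 2.16×10⁻³ m².
C = κε₀A/d = 5.60 × 8.85×10⁻¹² × 2.16×10⁻³ / 2.05×10⁻³ = 5.21×10⁻¹¹ F.
U = ½CV² = ½ × 5.21×10⁻¹¹ × (2330)² = 1.42×10⁻⁴ J.

142 μJ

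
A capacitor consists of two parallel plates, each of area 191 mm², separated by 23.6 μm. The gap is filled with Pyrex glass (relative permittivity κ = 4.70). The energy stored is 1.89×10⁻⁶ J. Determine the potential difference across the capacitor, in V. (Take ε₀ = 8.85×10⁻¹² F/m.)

V ≈ 106 V

A = 191 mm² = 1.91×10⁻⁴ m².
C = κε₀A/d = 4.70 × 8.85×10⁻¹² × 1.91×10⁻⁴ / 2.36×10⁻⁵ = 3.37×10⁻¹⁰ F.
V = √(2U/C) = √(2 × 1.89×10⁻⁶ / 3.37×10⁻¹⁰) = 1.06×10² V.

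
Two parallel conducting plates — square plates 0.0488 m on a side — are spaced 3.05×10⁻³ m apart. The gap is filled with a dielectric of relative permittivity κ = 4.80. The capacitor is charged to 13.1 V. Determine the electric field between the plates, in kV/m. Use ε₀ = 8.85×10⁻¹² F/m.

E = V/d = 13.1 / 3.05×10⁻³ = 4.30×10³ V/m.

E ≈ 4.30 kV/m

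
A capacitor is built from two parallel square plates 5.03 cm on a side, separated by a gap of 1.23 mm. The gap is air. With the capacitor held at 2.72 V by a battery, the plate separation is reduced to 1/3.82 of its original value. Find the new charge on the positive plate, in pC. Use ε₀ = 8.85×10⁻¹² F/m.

A = (5.03 cm)² = 2.53×10⁻³ m².
Initially C₁ = ε₀A/d = 8.85×10⁻¹² × 2.53×10⁻³ / 1.23×10⁻³ = 1.82×10⁻¹¹ F.
Q₁ = 4.95×10⁻¹¹ C.
Battery connected ⇒ V is held fixed. C₂ = 3.82 C₁ and Q = CV, so Q₂/Q₁ = C₂/C₁ = 3.82.
Q₂ = 3.82 × 4.95×10⁻¹¹ = 1.89×10⁻¹⁰ C.

Q ≈ 189 pC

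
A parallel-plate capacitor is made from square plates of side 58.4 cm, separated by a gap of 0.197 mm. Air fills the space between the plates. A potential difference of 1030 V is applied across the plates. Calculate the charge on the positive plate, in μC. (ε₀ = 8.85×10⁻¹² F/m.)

A = (58.4 cm)² = 0.341 m².
C = ε₀A/d = 8.85×10⁻¹² × 0.341 / 1.97×10⁻⁴ = 1.53×10⁻⁸ F.
Q = CV = 1.53×10⁻⁸ × 1030 = 1.58×10⁻⁵ C.

Q ≈ 15.8 μC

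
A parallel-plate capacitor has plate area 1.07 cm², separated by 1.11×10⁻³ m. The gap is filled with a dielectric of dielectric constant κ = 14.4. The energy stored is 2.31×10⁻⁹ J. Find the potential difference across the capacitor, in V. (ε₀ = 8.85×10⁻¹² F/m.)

A = 1.07 cm² = 1.07×10⁻⁴ m².
C = κε₀A/d = 14.4 × 8.85×10⁻¹² × 1.07×10⁻⁴ / 1.11×10⁻³ = 1.23×10⁻¹¹ F.
V = √(2U/C) = √(2 × 2.31×10⁻⁹ / 1.23×10⁻¹¹) = 19.4 V.

19.4 V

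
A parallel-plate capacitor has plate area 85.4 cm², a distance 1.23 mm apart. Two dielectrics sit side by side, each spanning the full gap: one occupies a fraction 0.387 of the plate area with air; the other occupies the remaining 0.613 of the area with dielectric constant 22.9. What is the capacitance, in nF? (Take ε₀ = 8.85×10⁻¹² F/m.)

A = 85.4 cm² = 8.54×10⁻³ m².
Side-by-side slabs ⇒ two capacitors in parallel, each spanning the full gap.
C₁ = κ₁ε₀A₁/d = 1.00 × 8.85×10⁻¹² × 3.30×10⁻³ / 1.23×10⁻³ = 2.38×10⁻¹¹ F.
C₂ = κ₂ε₀A₂/d = 22.9 × 8.85×10⁻¹² × 5.24×10⁻³ / 1.23×10⁻³ = 8.63×10⁻¹⁰ F.
C = C₁ + C₂ = 8.86×10⁻¹⁰ F.

0.886 nF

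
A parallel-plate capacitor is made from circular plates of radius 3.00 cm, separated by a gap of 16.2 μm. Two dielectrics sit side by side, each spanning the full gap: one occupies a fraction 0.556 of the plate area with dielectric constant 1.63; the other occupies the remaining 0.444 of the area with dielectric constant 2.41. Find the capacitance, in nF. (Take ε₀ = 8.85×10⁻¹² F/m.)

A = π(3.00 cm)² = 2.83×10⁻³ m².
Side-by-side slabs ⇒ two capacitors in parallel, each spanning the full gap.
C₁ = κ₁ε₀A₁/d = 1.63 × 8.85×10⁻¹² × 1.57×10⁻³ / 1.62×10⁻⁵ = 1.40×10⁻⁹ F.
C₂ = κ₂ε₀A₂/d = 2.41 × 8.85×10⁻¹² × 1.26×10⁻³ / 1.62×10⁻⁵ = 1.65×10⁻⁹ F.
C = C₁ + C₂ = 3.05×10⁻⁹ F.

3.05 nF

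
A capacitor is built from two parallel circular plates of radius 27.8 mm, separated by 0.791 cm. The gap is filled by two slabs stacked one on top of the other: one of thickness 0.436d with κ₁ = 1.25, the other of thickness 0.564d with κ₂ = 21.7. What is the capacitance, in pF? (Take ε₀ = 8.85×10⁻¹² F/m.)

A = π(27.8 mm)² = 2.43×10⁻³ m².
Stacked slabs ⇒ two capacitors in series, each with the full plate area.
C₁ = κ₁ε₀A/d₁ = 1.25 × 8.85×10⁻¹² × 2.43×10⁻³ / 3.45×10⁻³ = 7.79×10⁻¹² F.
C₂ = κ₂ε₀A/d₂ = 21.7 × 8.85×10⁻¹² × 2.43×10⁻³ / 4.46×10⁻³ = 1.05×10⁻¹⁰ F.
C = (1/C₁ + 1/C₂)⁻¹ = 7.25×10⁻¹² F.

7.25 pF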